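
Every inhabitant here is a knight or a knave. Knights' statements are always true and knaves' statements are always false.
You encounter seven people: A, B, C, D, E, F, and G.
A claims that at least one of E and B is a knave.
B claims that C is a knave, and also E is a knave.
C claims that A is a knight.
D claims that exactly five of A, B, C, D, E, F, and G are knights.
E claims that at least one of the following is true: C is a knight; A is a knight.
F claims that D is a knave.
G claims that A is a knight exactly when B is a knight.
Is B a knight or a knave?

Consistent assignments: {A=knight, B=knave, C=knight, D=knave, E=knight, F=knight, G=knave}
In every consistent assignment, B is a knave.

B is a knave.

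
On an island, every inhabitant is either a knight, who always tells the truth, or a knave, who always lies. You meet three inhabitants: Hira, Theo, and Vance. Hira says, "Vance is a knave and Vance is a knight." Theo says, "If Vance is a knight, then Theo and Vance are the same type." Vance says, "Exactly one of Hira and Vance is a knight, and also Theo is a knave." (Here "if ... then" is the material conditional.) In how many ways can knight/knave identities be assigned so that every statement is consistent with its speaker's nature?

2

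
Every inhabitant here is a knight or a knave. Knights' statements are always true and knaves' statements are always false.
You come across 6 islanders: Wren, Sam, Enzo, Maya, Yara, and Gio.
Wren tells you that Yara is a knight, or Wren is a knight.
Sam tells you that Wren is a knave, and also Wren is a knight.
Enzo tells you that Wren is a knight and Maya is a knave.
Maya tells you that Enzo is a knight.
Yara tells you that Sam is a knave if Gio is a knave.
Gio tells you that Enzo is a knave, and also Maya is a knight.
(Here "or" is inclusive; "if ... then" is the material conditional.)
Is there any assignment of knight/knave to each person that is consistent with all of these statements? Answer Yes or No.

Checking all 64 assignments, each has at least one speaker whose statement's truth value contradicts their type.

No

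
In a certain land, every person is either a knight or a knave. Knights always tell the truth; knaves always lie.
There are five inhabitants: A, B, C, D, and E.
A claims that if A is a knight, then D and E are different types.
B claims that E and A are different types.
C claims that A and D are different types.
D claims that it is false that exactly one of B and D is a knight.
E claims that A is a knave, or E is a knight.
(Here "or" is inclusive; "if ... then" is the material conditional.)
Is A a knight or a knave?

A is a knight.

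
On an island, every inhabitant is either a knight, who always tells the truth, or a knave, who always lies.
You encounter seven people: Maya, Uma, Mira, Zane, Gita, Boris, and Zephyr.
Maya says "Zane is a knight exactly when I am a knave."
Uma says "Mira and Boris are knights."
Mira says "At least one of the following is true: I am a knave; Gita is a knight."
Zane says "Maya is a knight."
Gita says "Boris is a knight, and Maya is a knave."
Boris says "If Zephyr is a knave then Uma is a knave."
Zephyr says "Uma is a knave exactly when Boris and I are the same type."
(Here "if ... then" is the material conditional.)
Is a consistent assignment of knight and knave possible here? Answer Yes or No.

Checking all 128 assignments, each has at least one speaker whose statement's truth value contradicts their type.

No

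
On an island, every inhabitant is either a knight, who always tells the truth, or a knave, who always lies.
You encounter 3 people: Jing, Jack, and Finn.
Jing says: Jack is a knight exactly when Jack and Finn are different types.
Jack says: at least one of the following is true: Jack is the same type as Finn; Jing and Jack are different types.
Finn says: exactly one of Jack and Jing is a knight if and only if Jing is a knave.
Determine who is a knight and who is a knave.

Jing is a knave, Jack is a knight, and Finn is a knight.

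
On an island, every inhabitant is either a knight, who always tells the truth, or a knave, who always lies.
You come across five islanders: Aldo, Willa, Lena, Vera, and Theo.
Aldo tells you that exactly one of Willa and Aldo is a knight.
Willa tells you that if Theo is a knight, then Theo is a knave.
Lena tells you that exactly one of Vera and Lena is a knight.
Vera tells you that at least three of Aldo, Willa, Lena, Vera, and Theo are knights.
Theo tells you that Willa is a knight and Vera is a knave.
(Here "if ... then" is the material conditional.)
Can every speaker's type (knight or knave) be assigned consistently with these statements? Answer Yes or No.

No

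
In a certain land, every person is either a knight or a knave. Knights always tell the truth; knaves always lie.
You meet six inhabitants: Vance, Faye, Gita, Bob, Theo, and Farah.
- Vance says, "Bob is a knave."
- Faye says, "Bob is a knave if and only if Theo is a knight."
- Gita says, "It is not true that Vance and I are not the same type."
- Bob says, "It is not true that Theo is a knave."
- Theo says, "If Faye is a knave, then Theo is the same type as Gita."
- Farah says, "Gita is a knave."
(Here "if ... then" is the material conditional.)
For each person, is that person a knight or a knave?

Vance (knight): "Bob is a knave" — true. ✓
Faye is a knave, and the claim "Bob is a knave if and only if Theo is a knight" is indeed False.
Gita is a knight; "it is not true that Vance and I are not the same type" is true, as required.
Bob (knave): "it is not true that Theo is a knave" — False. ✓
Theo is a knave; "if Faye is a knave, then Theo is the same type as Gita" is False, as required.
As a knave, Farah's statement "Gita is a knave" should be False; it is.

Vance is a knight, Faye is a knave, Gita is a knight, Bob is a knave, Theo is a knave, and Farah is a knave.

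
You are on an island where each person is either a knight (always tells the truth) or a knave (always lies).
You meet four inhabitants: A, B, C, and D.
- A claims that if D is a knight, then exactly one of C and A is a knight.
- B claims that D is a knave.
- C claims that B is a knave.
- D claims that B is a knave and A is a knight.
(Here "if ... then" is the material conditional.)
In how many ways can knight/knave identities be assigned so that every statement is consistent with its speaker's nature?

1

Consistent assignments:
  A=knight, B=knight, C=knave, D=knave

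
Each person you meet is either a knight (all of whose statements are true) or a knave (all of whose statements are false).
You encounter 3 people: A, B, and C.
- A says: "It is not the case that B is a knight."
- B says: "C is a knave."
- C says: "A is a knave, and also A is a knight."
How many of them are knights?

1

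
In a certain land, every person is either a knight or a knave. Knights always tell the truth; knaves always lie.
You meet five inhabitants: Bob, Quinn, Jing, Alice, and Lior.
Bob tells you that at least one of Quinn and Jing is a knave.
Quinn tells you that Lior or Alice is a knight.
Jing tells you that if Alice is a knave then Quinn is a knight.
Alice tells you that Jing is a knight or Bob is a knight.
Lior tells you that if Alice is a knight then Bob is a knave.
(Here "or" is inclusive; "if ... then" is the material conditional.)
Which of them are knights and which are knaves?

Knights: Quinn, Jing, Alice, and Lior. Knaves: Bob.

Since Bob is a knave, "at least one of Quinn and Jing is a knave" needs to be False, which holds.
Quinn is a knight, and the claim "Lior or Alice is a knight" is indeed True.
As a knight, Jing's statement "if Alice is a knave then Quinn is a knight" should be True; it is.
Alice is a knight, and the claim "Jing is a knight or Bob is a knight" is indeed True.
Lior (knight): "if Alice is a knight then Bob is a knave" — True. ✓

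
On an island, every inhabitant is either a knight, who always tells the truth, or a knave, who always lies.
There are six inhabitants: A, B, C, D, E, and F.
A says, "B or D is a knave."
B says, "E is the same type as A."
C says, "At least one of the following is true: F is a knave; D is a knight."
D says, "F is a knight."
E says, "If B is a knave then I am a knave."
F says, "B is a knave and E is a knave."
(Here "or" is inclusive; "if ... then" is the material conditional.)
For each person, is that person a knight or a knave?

Since A is a knight, "B or D is a knave" needs to be true, which holds.
B is a knight, and the claim "E is the same type as A" is indeed true.
Since C is a knight, "at least one of the following is true: F is a knave; D is a knight" needs to be true, which holds.
As a knave, D's statement "F is a knight" should be false; it is.
E is a knight; "if B is a knave then I am a knave" is true, as required.
As a knave, F's statement "B is a knave and E is a knave" should be false; it is.

A is a knight, B is a knight, C is a knight, D is a knave, E is a knight, and F is a knave.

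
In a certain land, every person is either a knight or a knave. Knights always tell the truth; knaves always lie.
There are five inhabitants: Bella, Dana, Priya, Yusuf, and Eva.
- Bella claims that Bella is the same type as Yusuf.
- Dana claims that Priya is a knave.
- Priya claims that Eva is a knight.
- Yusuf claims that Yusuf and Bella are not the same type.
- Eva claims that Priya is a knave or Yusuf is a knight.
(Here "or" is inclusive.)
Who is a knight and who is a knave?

Knights: Priya, Yusuf, and Eva. Knaves: Bella and Dana.

Bella (knave): "Bella is the same type as Yusuf" — False. ✓
Dana is a knave, and the claim "Priya is a knave" is indeed False.
Priya is a knight; "Eva is a knight" is True, as required.
As a knight, Yusuf's statement "Yusuf and Bella are not the same type" should be True; it is.
As a knight, Eva's statement "Priya is a knave or Yusuf is a knight" should be True; it is.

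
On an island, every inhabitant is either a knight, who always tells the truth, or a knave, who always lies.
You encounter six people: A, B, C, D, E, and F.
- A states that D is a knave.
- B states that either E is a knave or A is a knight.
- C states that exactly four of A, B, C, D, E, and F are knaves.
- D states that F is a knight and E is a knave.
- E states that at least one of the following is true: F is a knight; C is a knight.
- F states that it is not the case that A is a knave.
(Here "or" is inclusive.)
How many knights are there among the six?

4

The unique consistent assignment is A=knight, B=knight, C=knave, D=knave, E=knight, F=knight.
That has 4 knights.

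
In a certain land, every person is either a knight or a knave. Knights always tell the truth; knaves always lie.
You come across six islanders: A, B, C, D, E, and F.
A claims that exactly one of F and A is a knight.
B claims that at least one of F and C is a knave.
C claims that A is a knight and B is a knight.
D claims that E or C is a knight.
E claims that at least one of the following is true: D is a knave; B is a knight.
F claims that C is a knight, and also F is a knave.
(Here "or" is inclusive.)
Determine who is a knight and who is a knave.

A is a knave, B is a knight, C is a knave, D is a knight, E is a knight, and F is a knave.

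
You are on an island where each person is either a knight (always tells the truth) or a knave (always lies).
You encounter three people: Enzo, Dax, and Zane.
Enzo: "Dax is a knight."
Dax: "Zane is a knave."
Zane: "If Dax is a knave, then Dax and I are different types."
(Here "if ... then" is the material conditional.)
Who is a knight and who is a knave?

Enzo is a knave; "Dax is a knight" is false, as required.
Dax is a knave, so "Zane is a knave" must be false — and it is.
Zane is a knight, and the claim "if Dax is a knave, then Dax and I are different types" is indeed True.

Enzo is a knave, Dax is a knave, and Zane is a knight.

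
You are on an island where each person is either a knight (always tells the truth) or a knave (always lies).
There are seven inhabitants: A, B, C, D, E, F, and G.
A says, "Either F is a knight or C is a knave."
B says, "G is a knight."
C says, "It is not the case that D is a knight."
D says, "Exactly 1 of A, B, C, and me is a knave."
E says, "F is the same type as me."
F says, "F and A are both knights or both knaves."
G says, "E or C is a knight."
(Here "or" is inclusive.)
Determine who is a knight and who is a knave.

A is a knight; "either F is a knight or C is a knave" is True, as required.
B is a knight, and the claim "G is a knight" is indeed True.
C is a knave, so "it is not the case that D is a knight" must be False — and it is.
D is a knight; "exactly 1 of A, B, C, and me is a knave" is True, as required.
E (knight): "F is the same type as me" — True. ✓
F is a knight, so "F and A are both knights or both knaves" must be True — and it is.
As a knight, G's statement "E or C is a knight" should be True; it is.

A is a knight, B is a knight, C is a knave, D is a knight, E is a knight, F is a knight, and G is a knight.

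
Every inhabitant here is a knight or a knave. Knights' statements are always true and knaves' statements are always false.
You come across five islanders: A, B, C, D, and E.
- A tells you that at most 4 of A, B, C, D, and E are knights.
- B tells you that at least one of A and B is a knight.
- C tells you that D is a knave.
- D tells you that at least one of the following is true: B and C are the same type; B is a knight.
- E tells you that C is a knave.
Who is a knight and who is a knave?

A is a knight, B is a knight, C is a knave, D is a knight, and E is a knight.

Suppose A is a knave. Then A's statement "at most 4 of A, B, C, D, and E are knights" would have to be false. Checking the 16 ways to assign the others, none is consistent with every speaker.
(For instance, with B=knight, C=knave, D=knight, E=knight, A's claim "at most 4 of A, B, C, D, and E are knights" comes out true where it would need to be false.)
So A must be a knight, making "at most 4 of A, B, C, D, and E are knights" true. Taking A=knight, B=knight, C=knave, D=knight, E=knight, each remaining statement checks out:
  B (knight): "at least one of A and B is a knight" — true. ✓
  C (knave): "D is a knave" — false. ✓
  D (knight): "at least one of the following is true: B and C are the same type; B is a knight" — true. ✓
  E (knight): "C is a knave" — true. ✓
This is the unique consistent assignment.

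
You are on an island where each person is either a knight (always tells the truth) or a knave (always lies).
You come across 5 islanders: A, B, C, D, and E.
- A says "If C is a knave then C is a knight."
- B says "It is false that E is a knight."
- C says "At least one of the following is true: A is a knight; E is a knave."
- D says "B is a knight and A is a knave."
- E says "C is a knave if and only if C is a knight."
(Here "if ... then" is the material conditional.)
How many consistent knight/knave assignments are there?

1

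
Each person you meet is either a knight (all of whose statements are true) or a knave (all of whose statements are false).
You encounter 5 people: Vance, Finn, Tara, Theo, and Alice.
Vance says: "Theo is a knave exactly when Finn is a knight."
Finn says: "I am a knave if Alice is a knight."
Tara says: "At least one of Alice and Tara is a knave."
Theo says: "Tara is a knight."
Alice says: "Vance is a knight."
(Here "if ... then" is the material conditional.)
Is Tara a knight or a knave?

Consistent assignments: {Vance=knave, Finn=knight, Tara=knight, Theo=knight, Alice=knave}
In every consistent assignment, Tara is a knight.

Tara is a knight.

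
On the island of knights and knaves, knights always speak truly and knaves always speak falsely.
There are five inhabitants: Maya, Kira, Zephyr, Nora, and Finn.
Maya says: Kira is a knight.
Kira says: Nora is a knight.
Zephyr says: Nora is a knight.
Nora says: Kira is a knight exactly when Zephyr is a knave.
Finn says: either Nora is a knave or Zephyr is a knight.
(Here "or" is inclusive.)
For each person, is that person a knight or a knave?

Maya is a knave, so "Kira is a knight" must be false — and it is.
Kira is a knave, so "Nora is a knight" must be false — and it is.
Zephyr (knave): "Nora is a knight" — false. ✓
Nora is a knave, so "Kira is a knight exactly when Zephyr is a knave" must be false — and it is.
Finn is a knight, and the claim "either Nora is a knave or Zephyr is a knight" is indeed true.

Knights: Finn. Knaves: Maya, Kira, Zephyr, and Nora.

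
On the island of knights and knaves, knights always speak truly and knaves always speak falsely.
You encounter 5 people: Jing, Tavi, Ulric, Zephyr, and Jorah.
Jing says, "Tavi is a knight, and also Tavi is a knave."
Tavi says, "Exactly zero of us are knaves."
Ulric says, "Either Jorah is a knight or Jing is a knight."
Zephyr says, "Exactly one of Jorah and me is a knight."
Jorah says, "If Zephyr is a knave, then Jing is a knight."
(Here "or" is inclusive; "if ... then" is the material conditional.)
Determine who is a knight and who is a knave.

Jing is a knave, so "Tavi is a knight, and also Tavi is a knave" must be false — and it is.
As a knave, Tavi's statement "exactly zero of us are knaves" should be false; it is.
Ulric is a knave, so "either Jorah is a knight or Jing is a knight" must be false — and it is.
Zephyr is a knave, and the claim "exactly one of Jorah and me is a knight" is indeed false.
Since Jorah is a knave, "if Zephyr is a knave, then Jing is a knight" needs to be false, which holds.

Jing is a knave, Tavi is a knave, Ulric is a knave, Zephyr is a knave, and Jorah is a knave.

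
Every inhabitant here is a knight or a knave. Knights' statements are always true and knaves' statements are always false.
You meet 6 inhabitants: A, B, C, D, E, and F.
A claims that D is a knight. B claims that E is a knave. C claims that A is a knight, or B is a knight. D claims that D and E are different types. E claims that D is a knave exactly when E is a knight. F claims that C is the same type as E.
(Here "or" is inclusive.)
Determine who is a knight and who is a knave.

Knights: B and C. Knaves: A, D, E, and F.

A is a knave, so "D is a knight" must be false — and it is.
B is a knight; "E is a knave" is true, as required.
C is a knight; "A is a knight, or B is a knight" is true, as required.
D is a knave, so "D and E are different types" must be false — and it is.
E (knave): "D is a knave exactly when E is a knight" — false. ✓
F is a knave, and the claim "C is the same type as E" is indeed false.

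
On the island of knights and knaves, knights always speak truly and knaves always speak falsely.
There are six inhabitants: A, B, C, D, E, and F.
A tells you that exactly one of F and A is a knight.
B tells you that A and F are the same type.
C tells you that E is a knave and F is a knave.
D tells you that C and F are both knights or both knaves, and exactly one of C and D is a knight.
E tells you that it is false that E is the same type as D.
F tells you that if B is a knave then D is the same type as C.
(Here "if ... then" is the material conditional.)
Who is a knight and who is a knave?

A is a knight, B is a knave, C is a knight, D is a knave, E is a knave, and F is a knave.

Since A is a knight, "exactly one of F and A is a knight" needs to be True, which holds.
As a knave, B's statement "A and F are the same type" should be false; it is.
Since C is a knight, "E is a knave and F is a knave" needs to be True, which holds.
D (knave): "C and F are both knights or both knaves, and exactly one of C and D is a knight" — false. ✓
E is a knave, and the claim "it is false that E is the same type as D" is indeed false.
F is a knave, and the claim "if B is a knave then D is the same type as C" is indeed false.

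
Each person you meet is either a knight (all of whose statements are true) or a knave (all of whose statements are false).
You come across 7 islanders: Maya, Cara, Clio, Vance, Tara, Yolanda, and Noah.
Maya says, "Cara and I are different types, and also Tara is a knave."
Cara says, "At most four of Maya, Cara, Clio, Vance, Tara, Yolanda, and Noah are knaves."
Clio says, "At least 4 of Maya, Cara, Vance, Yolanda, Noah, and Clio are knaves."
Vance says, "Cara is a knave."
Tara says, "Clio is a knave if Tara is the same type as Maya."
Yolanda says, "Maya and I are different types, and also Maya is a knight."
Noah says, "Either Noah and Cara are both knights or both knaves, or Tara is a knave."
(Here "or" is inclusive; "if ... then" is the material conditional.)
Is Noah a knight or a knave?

Noah is a knave.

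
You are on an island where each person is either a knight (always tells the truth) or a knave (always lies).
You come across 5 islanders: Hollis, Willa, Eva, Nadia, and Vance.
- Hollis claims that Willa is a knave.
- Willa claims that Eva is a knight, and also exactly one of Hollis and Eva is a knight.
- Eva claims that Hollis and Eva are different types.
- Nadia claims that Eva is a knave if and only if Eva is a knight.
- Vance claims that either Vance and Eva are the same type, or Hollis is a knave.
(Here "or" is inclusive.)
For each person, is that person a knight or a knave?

Knights: Willa, Eva, and Vance. Knaves: Hollis and Nadia.

Hollis is a knave, and the claim "Willa is a knave" is indeed False.
Willa is a knight, so "Eva is a knight, and also exactly one of Hollis and Eva is a knight" must be true — and it is.
Eva is a knight, and the claim "Hollis and Eva are different types" is indeed true.
Nadia is a knave, so "Eva is a knave if and only if Eva is a knight" must be False — and it is.
Vance is a knight; "either Vance and Eva are the same type, or Hollis is a knave" is true, as required.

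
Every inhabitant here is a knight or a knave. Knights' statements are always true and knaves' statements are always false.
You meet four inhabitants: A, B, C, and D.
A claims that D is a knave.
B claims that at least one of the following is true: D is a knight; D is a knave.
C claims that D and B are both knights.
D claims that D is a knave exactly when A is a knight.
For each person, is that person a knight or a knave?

Suppose A is a knight. Then A's statement "D is a knave" would have to be true. Checking the 8 ways to assign the others, none is consistent with every speaker.
(For instance, with B=knight, C=knight, D=knight, A's claim "D is a knave" comes out false where it would need to be true.)
So A must be a knave, making "D is a knave" false. Taking A=knave, B=knight, C=knight, D=knight, each remaining statement checks out:
  B (knight): "at least one of the following is true: D is a knight; D is a knave" — true. ✓
  C (knight): "D and B are both knights" — true. ✓
  D (knight): "D is a knave exactly when A is a knight" — true. ✓
This is the unique consistent assignment.

A is a knave, B is a knight, C is a knight, and D is a knight.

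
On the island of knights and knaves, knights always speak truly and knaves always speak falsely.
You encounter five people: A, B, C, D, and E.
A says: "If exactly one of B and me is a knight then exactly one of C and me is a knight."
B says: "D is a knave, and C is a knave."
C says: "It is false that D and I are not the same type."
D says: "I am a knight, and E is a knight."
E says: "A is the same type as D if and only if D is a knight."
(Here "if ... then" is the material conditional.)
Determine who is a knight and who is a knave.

Knights: A, D, and E. Knaves: B and C.

Since A is a knight, "if exactly one of B and me is a knight then exactly one of C and me is a knight" needs to be True, which holds.
B is a knave, and the claim "D is a knave, and C is a knave" is indeed false.
C (knave): "it is false that D and I are not the same type" — false. ✓
D is a knight, and the claim "I am a knight, and E is a knight" is indeed True.
E (knight): "A is the same type as D if and only if D is a knight" — True. ✓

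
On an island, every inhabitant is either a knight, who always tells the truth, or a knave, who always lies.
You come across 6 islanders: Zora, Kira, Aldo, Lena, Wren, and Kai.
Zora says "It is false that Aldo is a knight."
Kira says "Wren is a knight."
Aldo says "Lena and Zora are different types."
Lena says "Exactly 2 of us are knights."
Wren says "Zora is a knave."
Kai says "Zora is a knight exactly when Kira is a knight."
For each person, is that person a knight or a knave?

Zora is a knight, Kira is a knave, Aldo is a knave, Lena is a knight, Wren is a knave, and Kai is a knave.

Since Zora is a knight, "it is false that Aldo is a knight" needs to be true, which holds.
Kira (knave): "Wren is a knight" — False. ✓
Aldo is a knave, so "Lena and Zora are different types" must be False — and it is.
Lena is a knight; "exactly 2 of us are knights" is true, as required.
As a knave, Wren's statement "Zora is a knave" should be False; it is.
Kai is a knave, and the claim "Zora is a knight exactly when Kira is a knight" is indeed False.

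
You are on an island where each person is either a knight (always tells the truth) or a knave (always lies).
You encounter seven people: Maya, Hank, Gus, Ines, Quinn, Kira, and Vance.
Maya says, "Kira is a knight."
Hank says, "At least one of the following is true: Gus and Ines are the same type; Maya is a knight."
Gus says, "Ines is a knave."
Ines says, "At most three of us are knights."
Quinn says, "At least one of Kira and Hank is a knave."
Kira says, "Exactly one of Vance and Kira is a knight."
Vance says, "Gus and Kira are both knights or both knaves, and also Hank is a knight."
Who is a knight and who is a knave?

Knights: Ines and Quinn. Knaves: Maya, Hank, Gus, Kira, and Vance.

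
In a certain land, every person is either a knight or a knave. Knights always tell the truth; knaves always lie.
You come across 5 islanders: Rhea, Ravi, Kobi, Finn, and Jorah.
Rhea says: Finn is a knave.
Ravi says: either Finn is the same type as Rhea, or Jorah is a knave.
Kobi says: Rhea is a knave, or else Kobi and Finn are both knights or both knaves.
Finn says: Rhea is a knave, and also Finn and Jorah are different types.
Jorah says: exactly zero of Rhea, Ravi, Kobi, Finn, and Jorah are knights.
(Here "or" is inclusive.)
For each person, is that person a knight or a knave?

Rhea (knave): "Finn is a knave" — false. ✓
Ravi is a knight, so "either Finn is the same type as Rhea, or Jorah is a knave" must be True — and it is.
Kobi is a knight, and the claim "Rhea is a knave, or else Kobi and Finn are both knights or both knaves" is indeed True.
Finn is a knight; "Rhea is a knave, and also Finn and Jorah are different types" is True, as required.
Since Jorah is a knave, "exactly zero of Rhea, Ravi, Kobi, Finn, and Jorah are knights" needs to be false, which holds.

Rhea is a knave, Ravi is a knight, Kobi is a knight, Finn is a knight, and Jorah is a knave.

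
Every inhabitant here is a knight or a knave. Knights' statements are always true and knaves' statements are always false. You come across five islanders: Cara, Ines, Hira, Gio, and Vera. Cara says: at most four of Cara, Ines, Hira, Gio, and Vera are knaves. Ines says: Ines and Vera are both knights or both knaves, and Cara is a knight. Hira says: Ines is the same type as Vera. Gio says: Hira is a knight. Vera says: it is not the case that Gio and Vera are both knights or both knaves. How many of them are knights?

2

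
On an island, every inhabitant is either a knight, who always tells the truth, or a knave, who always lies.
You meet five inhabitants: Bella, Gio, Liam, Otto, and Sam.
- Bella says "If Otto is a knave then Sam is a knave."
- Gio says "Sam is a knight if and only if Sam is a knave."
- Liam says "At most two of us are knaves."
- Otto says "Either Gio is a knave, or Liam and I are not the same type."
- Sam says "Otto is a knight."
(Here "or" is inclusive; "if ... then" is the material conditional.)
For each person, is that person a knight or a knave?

Bella is a knight, Gio is a knave, Liam is a knight, Otto is a knight, and Sam is a knight.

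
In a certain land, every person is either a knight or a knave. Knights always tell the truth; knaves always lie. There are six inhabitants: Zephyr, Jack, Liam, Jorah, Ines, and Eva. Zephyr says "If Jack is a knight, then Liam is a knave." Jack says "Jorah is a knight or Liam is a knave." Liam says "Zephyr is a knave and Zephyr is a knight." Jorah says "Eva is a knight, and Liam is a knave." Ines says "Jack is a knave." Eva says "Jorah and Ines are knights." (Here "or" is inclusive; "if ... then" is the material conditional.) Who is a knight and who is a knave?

Knights: Zephyr and Jack. Knaves: Liam, Jorah, Ines, and Eva.

Zephyr is a knight; "if Jack is a knight, then Liam is a knave" is true, as required.
Since Jack is a knight, "Jorah is a knight or Liam is a knave" needs to be true, which holds.
Liam is a knave, so "Zephyr is a knave and Zephyr is a knight" must be false — and it is.
As a knave, Jorah's statement "Eva is a knight, and Liam is a knave" should be false; it is.
Ines is a knave; "Jack is a knave" is false, as required.
Eva is a knave, and the claim "Jorah and Ines are knights" is indeed false.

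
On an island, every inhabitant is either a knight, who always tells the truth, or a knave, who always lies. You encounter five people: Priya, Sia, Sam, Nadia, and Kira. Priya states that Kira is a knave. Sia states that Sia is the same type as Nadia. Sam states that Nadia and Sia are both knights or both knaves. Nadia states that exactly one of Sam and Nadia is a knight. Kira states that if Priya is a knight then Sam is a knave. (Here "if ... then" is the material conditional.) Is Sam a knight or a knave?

Sam is a knave.

Consistent assignments: {Priya=knave, Sia=knave, Sam=knave, Nadia=knight, Kira=knight}
In every consistent assignment, Sam is a knave.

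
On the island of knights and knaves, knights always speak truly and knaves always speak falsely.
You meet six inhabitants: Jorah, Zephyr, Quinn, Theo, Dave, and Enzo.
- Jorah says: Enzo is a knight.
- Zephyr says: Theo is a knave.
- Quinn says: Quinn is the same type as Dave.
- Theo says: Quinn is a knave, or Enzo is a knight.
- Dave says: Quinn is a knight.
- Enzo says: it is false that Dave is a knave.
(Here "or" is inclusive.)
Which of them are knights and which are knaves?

Jorah is a knight, Zephyr is a knave, Quinn is a knight, Theo is a knight, Dave is a knight, and Enzo is a knight.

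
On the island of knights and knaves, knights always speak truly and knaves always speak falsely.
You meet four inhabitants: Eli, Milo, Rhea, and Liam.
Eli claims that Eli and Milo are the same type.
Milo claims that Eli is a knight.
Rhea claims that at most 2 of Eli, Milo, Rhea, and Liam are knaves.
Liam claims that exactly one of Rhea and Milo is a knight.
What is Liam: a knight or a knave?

Liam is a knave.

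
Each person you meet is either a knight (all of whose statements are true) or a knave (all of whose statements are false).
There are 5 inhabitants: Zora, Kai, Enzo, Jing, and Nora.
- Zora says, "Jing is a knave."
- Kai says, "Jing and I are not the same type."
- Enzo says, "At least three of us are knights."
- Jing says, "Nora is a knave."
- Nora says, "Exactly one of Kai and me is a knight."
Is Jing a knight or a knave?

Consistent assignments: {Zora=knight, Kai=knave, Enzo=knight, Jing=knave, Nora=knight}; {Zora=knight, Kai=knave, Enzo=knave, Jing=knave, Nora=knight}
In every consistent assignment, Jing is a knave.

Jing is a knave.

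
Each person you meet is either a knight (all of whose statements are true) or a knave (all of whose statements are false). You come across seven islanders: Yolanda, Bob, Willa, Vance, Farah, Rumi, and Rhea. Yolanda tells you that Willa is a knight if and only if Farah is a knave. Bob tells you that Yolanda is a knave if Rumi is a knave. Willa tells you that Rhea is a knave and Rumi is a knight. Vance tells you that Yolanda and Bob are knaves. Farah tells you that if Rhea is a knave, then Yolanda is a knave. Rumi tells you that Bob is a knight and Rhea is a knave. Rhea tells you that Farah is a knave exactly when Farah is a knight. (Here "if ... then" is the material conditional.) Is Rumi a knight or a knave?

Rumi is a knight.

Consistent assignments: {Yolanda=knight, Bob=knight, Willa=knight, Vance=knave, Farah=knave, Rumi=knight, Rhea=knave}; {Yolanda=knave, Bob=knight, Willa=knight, Vance=knave, Farah=knight, Rumi=knight, Rhea=knave}
In every consistent assignment, Rumi is a knight.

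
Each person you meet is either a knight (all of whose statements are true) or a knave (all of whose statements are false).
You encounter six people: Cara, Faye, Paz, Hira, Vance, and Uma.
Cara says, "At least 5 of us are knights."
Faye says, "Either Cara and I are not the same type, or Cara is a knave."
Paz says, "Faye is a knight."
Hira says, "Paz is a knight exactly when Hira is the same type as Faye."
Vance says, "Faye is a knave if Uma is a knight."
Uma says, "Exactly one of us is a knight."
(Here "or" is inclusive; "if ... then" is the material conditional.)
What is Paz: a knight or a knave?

Consistent assignments: {Cara=knave, Faye=knight, Paz=knight, Hira=knight, Vance=knight, Uma=knave}; {Cara=knave, Faye=knight, Paz=knight, Hira=knave, Vance=knight, Uma=knave}
In every consistent assignment, Paz is a knight.

Paz is a knight.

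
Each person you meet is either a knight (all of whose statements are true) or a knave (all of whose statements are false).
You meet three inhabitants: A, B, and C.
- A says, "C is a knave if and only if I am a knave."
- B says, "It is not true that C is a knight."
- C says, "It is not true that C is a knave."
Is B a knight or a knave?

Consistent assignments: {A=knight, B=knave, C=knight}; {A=knave, B=knave, C=knight}
In every consistent assignment, B is a knave.

B is a knave.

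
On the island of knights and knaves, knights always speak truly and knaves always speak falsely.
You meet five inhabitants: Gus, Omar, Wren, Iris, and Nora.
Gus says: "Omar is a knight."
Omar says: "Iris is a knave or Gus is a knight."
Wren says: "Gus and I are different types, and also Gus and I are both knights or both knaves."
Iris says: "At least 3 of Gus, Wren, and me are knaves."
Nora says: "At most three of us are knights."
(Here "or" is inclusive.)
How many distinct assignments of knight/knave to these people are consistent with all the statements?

1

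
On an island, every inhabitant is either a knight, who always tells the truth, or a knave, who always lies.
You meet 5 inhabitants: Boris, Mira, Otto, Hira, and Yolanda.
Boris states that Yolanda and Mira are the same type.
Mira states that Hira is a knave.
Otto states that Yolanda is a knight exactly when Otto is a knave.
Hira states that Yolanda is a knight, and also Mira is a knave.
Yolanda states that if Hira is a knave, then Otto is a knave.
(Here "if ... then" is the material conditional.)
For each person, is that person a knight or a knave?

Suppose Boris is a knight. Then Boris's statement "Yolanda and Mira are the same type" would have to be true. Checking the 16 ways to assign the others, none is consistent with every speaker.
(For instance, with Mira=knight, Otto=knight, Hira=knave, Yolanda=knave, Boris's claim "Yolanda and Mira are the same type" comes out false where it would need to be true.)
So Boris must be a knave, making "Yolanda and Mira are the same type" false. Taking Boris=knave, Mira=knight, Otto=knight, Hira=knave, Yolanda=knave, each remaining statement checks out:
  Mira (knight): "Hira is a knave" — true. ✓
  Otto (knight): "Yolanda is a knight exactly when Otto is a knave" — true. ✓
  Hira (knave): "Yolanda is a knight, and also Mira is a knave" — false. ✓
  Yolanda (knave): "if Hira is a knave, then Otto is a knave" — false. ✓
This is the unique consistent assignment.

Boris is a knave, Mira is a knight, Otto is a knight, Hira is a knave, and Yolanda is a knave.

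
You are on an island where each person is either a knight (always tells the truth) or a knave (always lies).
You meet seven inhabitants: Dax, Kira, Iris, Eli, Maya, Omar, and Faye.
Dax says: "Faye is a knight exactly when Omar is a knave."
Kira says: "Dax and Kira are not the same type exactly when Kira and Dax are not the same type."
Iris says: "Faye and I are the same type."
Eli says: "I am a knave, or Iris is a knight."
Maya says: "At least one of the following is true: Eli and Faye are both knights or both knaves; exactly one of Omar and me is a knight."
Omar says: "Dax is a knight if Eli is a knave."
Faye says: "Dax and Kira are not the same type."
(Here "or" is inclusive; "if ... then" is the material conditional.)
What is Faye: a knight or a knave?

Faye is a knight.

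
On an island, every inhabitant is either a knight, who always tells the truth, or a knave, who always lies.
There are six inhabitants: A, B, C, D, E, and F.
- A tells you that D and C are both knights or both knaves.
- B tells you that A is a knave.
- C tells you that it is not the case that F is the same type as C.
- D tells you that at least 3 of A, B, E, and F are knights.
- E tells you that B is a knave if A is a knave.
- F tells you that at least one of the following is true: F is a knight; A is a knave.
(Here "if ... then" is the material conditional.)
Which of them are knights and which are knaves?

Knights: A and E. Knaves: B, C, D, and F.

A is a knight, so "D and C are both knights or both knaves" must be True — and it is.
B is a knave, so "A is a knave" must be false — and it is.
As a knave, C's statement "it is not the case that F is the same type as C" should be false; it is.
D is a knave, and the claim "at least 3 of A, B, E, and F are knights" is indeed false.
E is a knight; "B is a knave if A is a knave" is True, as required.
As a knave, F's statement "at least one of the following is true: F is a knight; A is a knave" should be false; it is.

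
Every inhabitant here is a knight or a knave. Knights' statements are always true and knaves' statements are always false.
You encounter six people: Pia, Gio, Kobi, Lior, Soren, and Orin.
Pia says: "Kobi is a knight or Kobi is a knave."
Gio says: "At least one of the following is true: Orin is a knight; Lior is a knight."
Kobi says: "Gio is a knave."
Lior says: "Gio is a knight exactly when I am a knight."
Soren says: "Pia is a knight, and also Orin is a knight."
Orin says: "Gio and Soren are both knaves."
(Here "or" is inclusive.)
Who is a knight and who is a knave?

Pia is a knight, Gio is a knight, Kobi is a knave, Lior is a knight, Soren is a knave, and Orin is a knave.

Pia (knight): "Kobi is a knight or Kobi is a knave" — True. ✓
Gio is a knight, and the claim "at least one of the following is true: Orin is a knight; Lior is a knight" is indeed True.
Kobi is a knave, and the claim "Gio is a knave" is indeed false.
Since Lior is a knight, "Gio is a knight exactly when I am a knight" needs to be True, which holds.
Soren is a knave, and the claim "Pia is a knight, and also Orin is a knight" is indeed false.
Orin is a knave, and the claim "Gio and Soren are both knaves" is indeed false.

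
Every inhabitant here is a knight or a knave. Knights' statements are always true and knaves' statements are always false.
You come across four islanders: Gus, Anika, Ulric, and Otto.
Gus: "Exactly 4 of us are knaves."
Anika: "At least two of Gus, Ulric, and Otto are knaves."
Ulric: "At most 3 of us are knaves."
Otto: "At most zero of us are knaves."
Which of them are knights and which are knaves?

Gus is a knave, Anika is a knight, Ulric is a knight, and Otto is a knave.

Gus is a knave, and the claim "exactly 4 of us are knaves" is indeed false.
Anika is a knight, so "at least two of Gus, Ulric, and Otto are knaves" must be true — and it is.
Ulric (knight): "at most 3 of us are knaves" — true. ✓
Otto (knave): "at most zero of us are knaves" — false. ✓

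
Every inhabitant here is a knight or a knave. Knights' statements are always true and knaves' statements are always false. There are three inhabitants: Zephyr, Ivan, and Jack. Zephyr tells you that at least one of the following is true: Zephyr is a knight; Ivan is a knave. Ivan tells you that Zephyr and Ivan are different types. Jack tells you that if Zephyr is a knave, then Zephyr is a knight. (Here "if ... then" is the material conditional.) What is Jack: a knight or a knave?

Jack is a knave.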